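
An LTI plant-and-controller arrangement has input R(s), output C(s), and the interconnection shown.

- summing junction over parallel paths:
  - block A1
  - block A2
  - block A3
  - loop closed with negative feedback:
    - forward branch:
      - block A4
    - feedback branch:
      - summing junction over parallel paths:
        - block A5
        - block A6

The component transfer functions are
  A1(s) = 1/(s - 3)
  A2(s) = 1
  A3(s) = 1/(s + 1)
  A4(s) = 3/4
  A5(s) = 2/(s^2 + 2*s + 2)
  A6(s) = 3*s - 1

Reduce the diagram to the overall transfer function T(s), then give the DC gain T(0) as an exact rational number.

Answer: 29/12

Working:
Step 1. reduce the parallel group A5, A6 -> (3*s^3 + 5*s^2 + 4*s)/(s^2 + 2*s + 2)
Step 2. feedback reduction of A4, (A5+A6) -> (3*s^2 + 6*s + 6)/(9*s^3 + 19*s^2 + 20*s + 8)
Step 3. sum the parallel branches A1, A2, A3, [A4/(1+A4*(A5+A6))] -> (9*s^5 + 22*s^4 - 25*s^3 - 102*s^2 - 130*s - 58)/(9*s^5 + s^4 - 45*s^3 - 89*s^2 - 76*s - 24)
The step-3 result is T(s). Setting s = 0: T(0) = -58/(-24) = 29/12.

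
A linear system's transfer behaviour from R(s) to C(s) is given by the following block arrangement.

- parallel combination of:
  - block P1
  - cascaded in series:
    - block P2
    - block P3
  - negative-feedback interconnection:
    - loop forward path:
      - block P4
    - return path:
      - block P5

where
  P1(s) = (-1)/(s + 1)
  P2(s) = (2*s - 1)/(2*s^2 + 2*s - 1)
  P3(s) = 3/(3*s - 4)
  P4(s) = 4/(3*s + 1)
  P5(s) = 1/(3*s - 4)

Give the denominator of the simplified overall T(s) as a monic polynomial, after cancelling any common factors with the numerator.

Step 1: reduce the series chain P2, P3, giving (6*s - 3)/(6*s^3 - 2*s^2 - 11*s + 4)
Step 2: reduce the feedback loop with forward P4 and return P5, giving (12*s - 16)/(9*s^2 - 9*s)
Step 3: add P1, (P2*P3), [P4/(1+P4*P5)] (parallel), giving (18*s^5 + 78*s^4 - 166*s^3 - 65*s^2 + 223*s - 64)/(54*s^6 - 18*s^5 - 153*s^4 + 54*s^3 + 99*s^2 - 36*s)
The result of step 3 is T(s) in lowest terms. Its denominator has leading coefficient 54; dividing the denominator through by 54 makes it monic.

Final answer: s^6 - s^5/3 - 17*s^4/6 + s^3 + 11*s^2/6 - 2*s/3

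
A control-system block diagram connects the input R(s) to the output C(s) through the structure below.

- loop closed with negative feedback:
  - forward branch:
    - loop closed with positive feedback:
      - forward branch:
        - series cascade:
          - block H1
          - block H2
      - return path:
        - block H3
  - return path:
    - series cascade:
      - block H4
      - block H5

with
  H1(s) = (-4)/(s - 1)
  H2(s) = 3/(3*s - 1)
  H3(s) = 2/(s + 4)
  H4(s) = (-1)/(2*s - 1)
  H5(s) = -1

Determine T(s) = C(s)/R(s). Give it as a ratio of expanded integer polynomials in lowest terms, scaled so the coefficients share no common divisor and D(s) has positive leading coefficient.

The answer is (-24*s^2 - 84*s + 48)/(6*s^4 + 13*s^3 - 38*s^2 + 59*s - 76).

Reasoning:
1. cascade H1, H2, giving (-12)/(3*s^2 - 4*s + 1)
2. feedback reduction of (H1*H2), H3, giving (-12*s - 48)/(3*s^3 + 8*s^2 - 15*s + 28)
3. reduce the series chain H4, H5, giving 1/(2*s - 1)
4. reduce the feedback loop with forward [(H1*H2)/(1-(H1*H2)*H3)] and return (H4*H5), which is the overall transfer function T(s) = C(s)/R(s) in lowest terms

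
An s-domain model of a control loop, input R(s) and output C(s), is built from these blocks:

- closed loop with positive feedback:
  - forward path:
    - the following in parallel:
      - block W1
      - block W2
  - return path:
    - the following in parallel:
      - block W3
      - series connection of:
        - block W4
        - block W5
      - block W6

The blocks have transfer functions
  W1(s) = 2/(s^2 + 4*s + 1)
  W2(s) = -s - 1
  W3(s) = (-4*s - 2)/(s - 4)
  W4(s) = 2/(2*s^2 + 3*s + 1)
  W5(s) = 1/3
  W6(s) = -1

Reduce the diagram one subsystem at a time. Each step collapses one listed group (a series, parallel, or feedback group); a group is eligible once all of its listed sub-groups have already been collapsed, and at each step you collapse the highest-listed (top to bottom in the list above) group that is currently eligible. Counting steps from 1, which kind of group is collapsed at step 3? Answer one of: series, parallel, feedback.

[1] sum the parallel branches W1, W2
[2] reduce the series chain W4, W5
[3] reduce the parallel group W3, (W4*W5), W6
[4] collapse the loop ((W1+W2) forward, (W3+(W4*W5)+W6) return)
Step 3: parallel.

Therefore the answer is parallel.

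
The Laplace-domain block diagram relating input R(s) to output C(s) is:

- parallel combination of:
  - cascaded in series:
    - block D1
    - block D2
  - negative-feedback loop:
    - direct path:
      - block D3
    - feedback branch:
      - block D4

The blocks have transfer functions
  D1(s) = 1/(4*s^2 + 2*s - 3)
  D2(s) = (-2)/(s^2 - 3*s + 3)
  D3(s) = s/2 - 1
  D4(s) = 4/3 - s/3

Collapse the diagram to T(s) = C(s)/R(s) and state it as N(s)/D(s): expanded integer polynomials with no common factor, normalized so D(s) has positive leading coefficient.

The answer is (-12*s^5 + 54*s^4 - 69*s^3 - 29*s^2 + 129*s - 58)/(4*s^6 - 34*s^5 + 71*s^4 - 23*s^3 - 93*s^2 + 84*s - 18).

Reasoning:
1. series reduction of D1, D2 gives (-2)/(4*s^4 - 10*s^3 + 3*s^2 + 15*s - 9)
2. feedback reduction of D3, D4 gives (6 - 3*s)/(s^2 - 6*s + 2)
3. combine (D1*D2), [D3/(1+D3*D4)] in parallel, giving the overall T(s)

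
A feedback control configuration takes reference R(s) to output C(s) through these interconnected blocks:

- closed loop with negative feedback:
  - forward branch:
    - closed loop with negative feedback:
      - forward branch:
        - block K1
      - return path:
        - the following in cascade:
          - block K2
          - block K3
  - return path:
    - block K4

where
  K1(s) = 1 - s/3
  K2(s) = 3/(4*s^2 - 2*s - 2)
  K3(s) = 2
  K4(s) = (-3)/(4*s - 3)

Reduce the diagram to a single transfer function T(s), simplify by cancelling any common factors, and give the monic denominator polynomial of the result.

First reduce the diagram to T(s).

Step 1. multiply K2, K3 (series): 3/(2*s^2 - s - 1)
Step 2. feedback reduction of K1, (K2*K3): (-2*s^3 + 7*s^2 - 2*s - 3)/(6*s^2 - 6*s + 6)
Step 3. reduce the feedback loop with forward [K1/(1+K1*(K2*K3))] and return K4: (-8*s^4 + 34*s^3 - 29*s^2 - 6*s + 9)/(30*s^3 - 63*s^2 + 48*s - 9)
Step 3 gives the fully reduced T(s), with no common factor left to cancel. The denominator's leading coefficient is 30, so divide each of its coefficients by 30 to get the monic form.

Answer: s^3 - 21*s^2/10 + 8*s/5 - 3/10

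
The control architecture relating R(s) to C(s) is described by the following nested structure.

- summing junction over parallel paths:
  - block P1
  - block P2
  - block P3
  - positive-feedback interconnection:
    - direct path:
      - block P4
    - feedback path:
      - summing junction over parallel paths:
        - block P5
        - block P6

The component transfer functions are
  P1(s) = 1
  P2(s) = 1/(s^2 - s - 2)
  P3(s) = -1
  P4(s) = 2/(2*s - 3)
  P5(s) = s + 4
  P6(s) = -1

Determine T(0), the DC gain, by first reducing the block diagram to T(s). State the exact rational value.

Reducing step by step:

Step 1 - parallel reduction of P5, P6; result s + 3
Step 2 - close the feedback loop around P4, (P5+P6); result (-2)/9
Step 3 - sum the parallel branches P1, P2, P3, [P4/(1-P4*(P5+P6))]; result (-2*s^2 + 2*s + 13)/(9*s^2 - 9*s - 18)
DC gain: substitute s = 0 into T(s) from step 3: T(0) = 13/(-18) = -13/18.

Answer: -13/18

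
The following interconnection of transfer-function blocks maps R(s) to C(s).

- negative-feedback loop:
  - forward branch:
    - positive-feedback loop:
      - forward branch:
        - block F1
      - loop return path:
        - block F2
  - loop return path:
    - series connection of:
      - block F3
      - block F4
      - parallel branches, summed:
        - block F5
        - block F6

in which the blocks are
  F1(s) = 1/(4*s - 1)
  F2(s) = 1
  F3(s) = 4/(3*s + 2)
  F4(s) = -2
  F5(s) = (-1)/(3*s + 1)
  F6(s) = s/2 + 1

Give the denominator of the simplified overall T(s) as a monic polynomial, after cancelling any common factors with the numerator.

Reducing step by step:

[1] collapse the loop (F1 forward, F2 return) -> 1/(4*s - 2)
[2] sum the parallel branches F5, F6 -> (3*s^2 + 7*s)/(6*s + 2)
[3] cascade F3, F4, (F5+F6) -> (-12*s^2 - 28*s)/(9*s^2 + 9*s + 2)
[4] close the feedback loop around [F1/(1-F1*F2)], (F3*F4*(F5+F6)) -> (9*s^2 + 9*s + 2)/(36*s^3 + 6*s^2 - 38*s - 4)
No further cancellation is possible in the step-4 result, so that is T(s). Its denominator becomes monic after dividing by the leading coefficient 36.

Answer: s^3 + s^2/6 - 19*s/18 - 1/9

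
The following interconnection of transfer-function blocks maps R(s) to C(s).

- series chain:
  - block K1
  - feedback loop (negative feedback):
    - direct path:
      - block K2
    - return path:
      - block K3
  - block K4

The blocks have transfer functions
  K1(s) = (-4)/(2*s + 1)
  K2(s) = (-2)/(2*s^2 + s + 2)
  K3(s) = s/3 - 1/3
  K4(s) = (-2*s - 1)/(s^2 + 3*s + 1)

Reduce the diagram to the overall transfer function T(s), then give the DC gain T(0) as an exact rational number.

Reducing step by step:

(1) close the feedback loop around K2, K3, giving (-6)/(6*s^2 + s + 8)
(2) reduce the series chain K1, [K2/(1+K2*K3)], K4, giving (-24)/(6*s^4 + 19*s^3 + 17*s^2 + 25*s + 8)
The step-2 result is T(s). Setting s = 0: T(0) = -24/8 = -3.

Answer: -3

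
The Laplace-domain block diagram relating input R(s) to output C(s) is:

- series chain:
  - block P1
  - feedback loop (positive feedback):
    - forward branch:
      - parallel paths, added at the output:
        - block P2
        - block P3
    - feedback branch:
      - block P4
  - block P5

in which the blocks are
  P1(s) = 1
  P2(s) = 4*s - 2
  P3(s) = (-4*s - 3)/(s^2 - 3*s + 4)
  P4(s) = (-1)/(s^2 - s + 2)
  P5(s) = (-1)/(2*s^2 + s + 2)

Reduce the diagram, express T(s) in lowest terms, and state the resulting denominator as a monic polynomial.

Step 1 - sum the parallel branches P2, P3; result (4*s^3 - 14*s^2 + 18*s - 11)/(s^2 - 3*s + 4)
Step 2 - feedback reduction of (P2+P3), P4; result (4*s^5 - 18*s^4 + 40*s^3 - 57*s^2 + 47*s - 22)/(s^4 - 5*s^2 + 8*s - 3)
Step 3 - multiply P1, [(P2+P3)/(1-(P2+P3)*P4)], P5 (series); result (-4*s^5 + 18*s^4 - 40*s^3 + 57*s^2 - 47*s + 22)/(2*s^6 + s^5 - 8*s^4 + 11*s^3 - 8*s^2 + 13*s - 6)
The result of step 3 is T(s) in lowest terms. Its denominator has leading coefficient 2; dividing the denominator through by 2 makes it monic.

Answer: s^6 + s^5/2 - 4*s^4 + 11*s^3/2 - 4*s^2 + 13*s/2 - 3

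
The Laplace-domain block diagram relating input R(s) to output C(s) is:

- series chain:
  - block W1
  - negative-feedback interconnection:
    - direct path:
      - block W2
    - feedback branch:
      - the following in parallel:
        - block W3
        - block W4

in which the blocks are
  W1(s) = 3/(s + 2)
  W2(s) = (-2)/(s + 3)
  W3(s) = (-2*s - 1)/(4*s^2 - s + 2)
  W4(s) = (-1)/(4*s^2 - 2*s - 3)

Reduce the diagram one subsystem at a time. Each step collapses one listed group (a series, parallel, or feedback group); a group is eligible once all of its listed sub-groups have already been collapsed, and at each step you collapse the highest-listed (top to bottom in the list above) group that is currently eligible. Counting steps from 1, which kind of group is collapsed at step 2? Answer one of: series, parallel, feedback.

Step 1: parallel reduction of W3, W4
Step 2: close the feedback loop around W2, (W3+W4)
Step 3: series reduction of W1, [W2/(1+W2*(W3+W4))]
Step 2: feedback.

Answer: feedback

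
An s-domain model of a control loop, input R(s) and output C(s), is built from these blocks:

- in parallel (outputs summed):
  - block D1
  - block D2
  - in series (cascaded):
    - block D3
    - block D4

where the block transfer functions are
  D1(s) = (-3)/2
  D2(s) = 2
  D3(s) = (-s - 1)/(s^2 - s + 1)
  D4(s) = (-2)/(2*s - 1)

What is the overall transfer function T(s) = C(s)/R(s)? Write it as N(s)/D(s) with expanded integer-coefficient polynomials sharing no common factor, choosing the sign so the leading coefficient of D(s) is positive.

(1) combine D3, D4 in series -> (2*s + 2)/(2*s^3 - 3*s^2 + 3*s - 1)
(2) parallel reduction of D1, D2, (D3*D4): this yields T(s), and no further normalization is needed

Hence the answer: (2*s^3 - 3*s^2 + 7*s + 3)/(4*s^3 - 6*s^2 + 6*s - 2)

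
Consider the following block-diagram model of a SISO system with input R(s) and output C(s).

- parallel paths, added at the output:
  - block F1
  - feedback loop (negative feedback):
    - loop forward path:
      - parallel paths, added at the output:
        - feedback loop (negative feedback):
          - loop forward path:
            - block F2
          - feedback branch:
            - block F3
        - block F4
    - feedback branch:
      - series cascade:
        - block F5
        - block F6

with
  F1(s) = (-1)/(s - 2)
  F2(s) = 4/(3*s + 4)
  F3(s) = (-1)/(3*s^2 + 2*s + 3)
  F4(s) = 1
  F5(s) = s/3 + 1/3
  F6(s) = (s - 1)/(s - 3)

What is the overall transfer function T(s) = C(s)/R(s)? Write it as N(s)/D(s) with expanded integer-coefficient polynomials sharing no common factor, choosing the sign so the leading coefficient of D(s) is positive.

1. close the feedback loop around F2, F3 -> (12*s^2 + 8*s + 12)/(9*s^3 + 18*s^2 + 17*s + 8)
2. sum the parallel branches [F2/(1+F2*F3)], F4 -> (9*s^3 + 30*s^2 + 25*s + 20)/(9*s^3 + 18*s^2 + 17*s + 8)
3. combine F5, F6 in series -> (s^2 - 1)/(3*s - 9)
4. collapse the loop (([F2/(1+F2*F3)]+F4) forward, (F5*F6) return) -> (27*s^4 + 9*s^3 - 195*s^2 - 165*s - 180)/(9*s^5 + 57*s^4 - 11*s^3 - 121*s^2 - 154*s - 92)
5. parallel reduction of F1, [([F2/(1+F2*F3)]+F4)/(1+([F2/(1+F2*F3)]+F4)*(F5*F6))], giving the overall T(s)

Answer: (18*s^5 - 102*s^4 - 202*s^3 + 346*s^2 + 304*s + 452)/(9*s^6 + 39*s^5 - 125*s^4 - 99*s^3 + 88*s^2 + 216*s + 184)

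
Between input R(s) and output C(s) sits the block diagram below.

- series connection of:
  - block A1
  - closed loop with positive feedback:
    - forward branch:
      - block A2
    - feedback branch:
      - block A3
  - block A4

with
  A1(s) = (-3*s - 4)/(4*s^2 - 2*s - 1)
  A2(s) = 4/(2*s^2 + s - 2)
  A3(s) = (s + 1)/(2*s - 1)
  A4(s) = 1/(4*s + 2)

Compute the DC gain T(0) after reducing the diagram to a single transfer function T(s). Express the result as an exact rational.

[1] reduce the feedback loop with forward A2 and return A3 = (8*s - 4)/(4*s^3 - 9*s - 2)
[2] multiply A1, [A2/(1-A2*A3)], A4 (series) = (-12*s^2 - 10*s + 8)/(32*s^6 - 88*s^4 - 20*s^3 + 36*s^2 + 17*s + 2)
That last expression is T(s); at s = 0 only the constant terms survive, so T(0) = 8/2 = 4.

Therefore the answer is 4.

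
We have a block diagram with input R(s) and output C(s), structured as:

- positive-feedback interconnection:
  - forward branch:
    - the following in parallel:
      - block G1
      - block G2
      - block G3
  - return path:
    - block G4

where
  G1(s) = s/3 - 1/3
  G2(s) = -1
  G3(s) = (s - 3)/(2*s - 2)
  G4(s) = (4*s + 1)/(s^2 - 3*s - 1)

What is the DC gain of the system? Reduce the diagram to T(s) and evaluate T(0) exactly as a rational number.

Step 1 - combine G1, G2, G3 in parallel -> (2*s^2 - 7*s - 1)/(6*s - 6)
Step 2 - close the feedback loop around (G1+G2+G3), G4 -> (-2*s^4 + 13*s^3 - 18*s^2 - 10*s - 1)/(2*s^3 - 2*s^2 - 23*s - 7)
That last expression is T(s); at s = 0 only the constant terms survive, so T(0) = -1/(-7) = 1/7.

Answer: 1/7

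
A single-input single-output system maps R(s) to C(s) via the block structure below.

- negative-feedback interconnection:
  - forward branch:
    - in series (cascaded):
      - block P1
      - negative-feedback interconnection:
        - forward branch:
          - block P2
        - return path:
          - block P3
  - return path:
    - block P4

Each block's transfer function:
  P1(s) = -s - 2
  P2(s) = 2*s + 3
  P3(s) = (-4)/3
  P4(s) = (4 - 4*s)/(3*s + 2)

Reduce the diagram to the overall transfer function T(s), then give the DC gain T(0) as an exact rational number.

First reduce the diagram to T(s).

1. collapse the loop (P2 forward, P3 return); result (-6*s - 9)/(8*s + 9)
2. cascade P1, [P2/(1+P2*P3)]; result (6*s^2 + 21*s + 18)/(8*s + 9)
3. apply the feedback formula to (P1*[P2/(1+P2*P3)]), P4; result (-18*s^3 - 75*s^2 - 96*s - 36)/(24*s^3 + 36*s^2 - 55*s - 90)
Step 3 gives the overall T(s). Then T(0) = -36/(-90) = 2/5.

Answer: 2/5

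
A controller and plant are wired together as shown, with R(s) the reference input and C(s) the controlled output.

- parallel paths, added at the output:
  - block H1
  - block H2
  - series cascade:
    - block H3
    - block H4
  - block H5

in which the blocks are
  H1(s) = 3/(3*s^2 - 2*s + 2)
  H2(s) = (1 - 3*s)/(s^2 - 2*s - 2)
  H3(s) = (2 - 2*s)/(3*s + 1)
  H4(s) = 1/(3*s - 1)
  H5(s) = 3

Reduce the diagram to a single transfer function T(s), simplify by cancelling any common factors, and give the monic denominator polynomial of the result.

First reduce the diagram to T(s).

Step 1. reduce the series chain H3, H4; result (2 - 2*s)/(9*s^2 - 1)
Step 2. combine H1, H2, (H3*H4), H5 in parallel; result (81*s^6 - 303*s^5 + 121*s^4 - 109*s^3 - 156*s^2 + 22*s + 8)/(27*s^6 - 72*s^5 - 3*s^4 + 8*s^3 - 36*s^2 + 4)
T(s) is the step-2 result (common factors already cancelled). Leading coefficient of the denominator: 27. Divide through by 27 for the monic polynomial.

Answer: s^6 - 8*s^5/3 - s^4/9 + 8*s^3/27 - 4*s^2/3 + 4/27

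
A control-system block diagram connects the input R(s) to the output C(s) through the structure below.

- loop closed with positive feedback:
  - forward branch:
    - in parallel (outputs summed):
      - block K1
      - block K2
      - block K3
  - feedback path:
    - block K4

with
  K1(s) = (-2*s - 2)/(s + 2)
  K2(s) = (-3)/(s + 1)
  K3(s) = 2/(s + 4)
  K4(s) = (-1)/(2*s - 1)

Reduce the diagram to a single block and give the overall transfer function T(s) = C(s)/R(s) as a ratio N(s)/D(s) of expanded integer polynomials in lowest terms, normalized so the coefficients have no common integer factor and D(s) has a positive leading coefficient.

Reducing step by step:

(1) combine K1, K2, K3 in parallel: (-2*s^3 - 13*s^2 - 30*s - 28)/(s^3 + 7*s^2 + 14*s + 8)
(2) reduce the feedback loop with forward (K1+K2+K3) and return K4; the result is T(s) itself (integer coefficients, no common factor, positive leading denominator coefficient)

Answer: (-4*s^4 - 24*s^3 - 47*s^2 - 26*s + 28)/(2*s^4 + 11*s^3 + 8*s^2 - 28*s - 36)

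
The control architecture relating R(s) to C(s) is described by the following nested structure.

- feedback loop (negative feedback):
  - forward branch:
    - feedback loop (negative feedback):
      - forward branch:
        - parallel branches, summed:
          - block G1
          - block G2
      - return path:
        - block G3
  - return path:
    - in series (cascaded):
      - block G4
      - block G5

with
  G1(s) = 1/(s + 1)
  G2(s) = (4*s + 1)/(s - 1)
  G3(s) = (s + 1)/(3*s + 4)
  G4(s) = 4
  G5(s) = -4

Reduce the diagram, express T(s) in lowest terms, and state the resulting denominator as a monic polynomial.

Step 1. add G1, G2 (parallel); result (4*s^2 + 6*s)/(s^2 - 1)
Step 2. close the feedback loop around (G1+G2), G3; result (12*s^3 + 34*s^2 + 24*s)/(7*s^3 + 14*s^2 + 3*s - 4)
Step 3. multiply G4, G5 (series); result -16
Step 4. apply the feedback formula to [(G1+G2)/(1+(G1+G2)*G3)], (G4*G5); result (-12*s^3 - 34*s^2 - 24*s)/(185*s^3 + 530*s^2 + 381*s + 4)
That last expression is T(s), already simplified. Scaling its denominator by 1/185 (the reciprocal of the leading coefficient) yields the monic denominator.

Therefore the answer is s^3 + 106*s^2/37 + 381*s/185 + 4/185.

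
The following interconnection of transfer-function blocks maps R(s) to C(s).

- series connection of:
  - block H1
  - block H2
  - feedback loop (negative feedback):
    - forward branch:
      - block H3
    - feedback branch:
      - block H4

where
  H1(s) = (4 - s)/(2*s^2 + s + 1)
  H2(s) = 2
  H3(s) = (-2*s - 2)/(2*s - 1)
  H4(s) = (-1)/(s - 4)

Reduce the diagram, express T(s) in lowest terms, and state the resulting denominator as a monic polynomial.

(1) feedback reduction of H3, H4: (-2*s^2 + 6*s + 8)/(2*s^2 - 7*s + 6)
(2) multiply H1, H2, [H3/(1+H3*H4)] (series): (4*s^3 - 28*s^2 + 32*s + 64)/(4*s^4 - 12*s^3 + 7*s^2 - s + 6)
That last expression is T(s), already simplified. Scaling its denominator by 1/4 (the reciprocal of the leading coefficient) yields the monic denominator.

Therefore the answer is s^4 - 3*s^3 + 7*s^2/4 - s/4 + 3/2.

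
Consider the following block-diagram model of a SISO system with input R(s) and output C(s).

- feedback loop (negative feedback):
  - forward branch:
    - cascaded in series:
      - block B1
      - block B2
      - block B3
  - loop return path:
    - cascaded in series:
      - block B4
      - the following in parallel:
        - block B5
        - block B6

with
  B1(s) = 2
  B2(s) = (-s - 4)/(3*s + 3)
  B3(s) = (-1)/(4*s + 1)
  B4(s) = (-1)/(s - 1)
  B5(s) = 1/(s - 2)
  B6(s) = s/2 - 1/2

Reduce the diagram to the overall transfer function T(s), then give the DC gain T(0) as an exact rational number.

[1] combine B1, B2, B3 in series = (2*s + 8)/(12*s^2 + 15*s + 3)
[2] parallel reduction of B5, B6 = (s^2 - 3*s + 4)/(2*s - 4)
[3] multiply B4, (B5+B6) (series) = (-s^2 + 3*s - 4)/(2*s^2 - 6*s + 4)
[4] apply the feedback formula to (B1*B2*B3), (B4*(B5+B6)) = (2*s^3 + 2*s^2 - 20*s + 16)/(12*s^4 - 22*s^3 - 19*s^2 + 29*s - 10)
Step 4 gives the overall T(s). Then T(0) = 16/(-10) = -8/5.

Hence the answer: -8/5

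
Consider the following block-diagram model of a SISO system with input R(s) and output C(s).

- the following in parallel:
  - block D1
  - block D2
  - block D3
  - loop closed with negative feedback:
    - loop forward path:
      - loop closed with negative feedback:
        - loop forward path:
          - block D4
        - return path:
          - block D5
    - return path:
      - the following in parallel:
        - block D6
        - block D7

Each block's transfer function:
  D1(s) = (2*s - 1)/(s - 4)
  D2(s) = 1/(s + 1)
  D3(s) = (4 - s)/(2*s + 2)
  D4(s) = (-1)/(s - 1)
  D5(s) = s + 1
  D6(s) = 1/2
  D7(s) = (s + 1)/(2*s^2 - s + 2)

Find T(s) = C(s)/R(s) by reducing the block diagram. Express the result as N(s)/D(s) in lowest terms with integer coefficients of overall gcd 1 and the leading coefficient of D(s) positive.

1. collapse the loop (D4 forward, D5 return), giving 1/2
2. combine D6, D7 in parallel, giving (2*s^2 + s + 4)/(4*s^2 - 2*s + 4)
3. apply the feedback formula to [D4/(1+D4*D5)], (D6+D7), giving (4*s^2 - 2*s + 4)/(10*s^2 - 3*s + 12)
4. sum the parallel branches D1, D2, D3, [[D4/(1+D4*D5)]/(1+[D4/(1+D4*D5)]*(D6+D7))], giving the overall T(s)

Final answer: (38*s^4 + 83*s^3 - 272*s^2 + 214*s - 344)/(20*s^4 - 66*s^3 - 38*s^2 - 48*s - 96)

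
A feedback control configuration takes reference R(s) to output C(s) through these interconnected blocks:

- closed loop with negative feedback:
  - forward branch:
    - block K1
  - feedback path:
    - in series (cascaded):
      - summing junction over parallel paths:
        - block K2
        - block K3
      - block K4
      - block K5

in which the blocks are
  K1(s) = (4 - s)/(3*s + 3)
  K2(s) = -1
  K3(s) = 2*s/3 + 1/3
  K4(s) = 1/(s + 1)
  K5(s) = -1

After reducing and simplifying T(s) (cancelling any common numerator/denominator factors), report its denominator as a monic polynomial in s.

Reducing step by step:

Step 1 - parallel reduction of K2, K3, giving 2*s/3 - 2/3
Step 2 - series reduction of (K2+K3), K4, K5, giving (2 - 2*s)/(3*s + 3)
Step 3 - feedback reduction of K1, ((K2+K3)*K4*K5), giving (-3*s^2 + 9*s + 12)/(11*s^2 + 8*s + 17)
Step 3 gives the fully reduced T(s), with no common factor left to cancel. The denominator's leading coefficient is 11, so divide each of its coefficients by 11 to get the monic form.

Answer: s^2 + 8*s/11 + 17/11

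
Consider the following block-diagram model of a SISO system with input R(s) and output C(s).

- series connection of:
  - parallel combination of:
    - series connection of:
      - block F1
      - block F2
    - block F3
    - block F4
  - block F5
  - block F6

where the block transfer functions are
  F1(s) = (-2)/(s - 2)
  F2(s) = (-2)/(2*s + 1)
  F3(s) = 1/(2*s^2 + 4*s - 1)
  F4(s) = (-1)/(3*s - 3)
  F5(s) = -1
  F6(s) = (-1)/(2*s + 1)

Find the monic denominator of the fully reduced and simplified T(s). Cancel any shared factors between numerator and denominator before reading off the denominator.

Step 1 - cascade F1, F2 = 4/(2*s^2 - 3*s - 2)
Step 2 - sum the parallel branches (F1*F2), F3, F4 = (-4*s^4 + 28*s^3 + 27*s^2 - 52*s + 16)/(12*s^5 - 6*s^4 - 60*s^3 + 39*s^2 + 21*s - 6)
Step 3 - cascade ((F1*F2)+F3+F4), F5, F6 = (-4*s^4 + 28*s^3 + 27*s^2 - 52*s + 16)/(24*s^6 - 126*s^4 + 18*s^3 + 81*s^2 + 9*s - 6)
No further cancellation is possible in the step-3 result, so that is T(s). Its denominator becomes monic after dividing by the leading coefficient 24.

Final answer: s^6 - 21*s^4/4 + 3*s^3/4 + 27*s^2/8 + 3*s/8 - 1/4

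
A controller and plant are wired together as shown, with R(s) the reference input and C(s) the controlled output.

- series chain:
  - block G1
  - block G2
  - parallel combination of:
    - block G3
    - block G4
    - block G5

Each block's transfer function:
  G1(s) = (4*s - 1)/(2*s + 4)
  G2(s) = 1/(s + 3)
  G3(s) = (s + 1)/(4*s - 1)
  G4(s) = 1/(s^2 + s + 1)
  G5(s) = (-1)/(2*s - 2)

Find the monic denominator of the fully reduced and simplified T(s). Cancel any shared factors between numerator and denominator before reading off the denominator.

Step 1: sum the parallel branches G3, G4, G5 gives (2*s^4 - 2*s^3 + 5*s^2 - 15*s + 1)/(8*s^4 - 2*s^3 - 8*s + 2)
Step 2: reduce the series chain G1, G2, (G3+G4+G5) gives (2*s^4 - 2*s^3 + 5*s^2 - 15*s + 1)/(4*s^5 + 20*s^4 + 24*s^3 - 4*s^2 - 20*s - 24)
T(s) is the step-2 result (common factors already cancelled). Leading coefficient of the denominator: 4. Divide through by 4 for the monic polynomial.

Therefore the answer is s^5 + 5*s^4 + 6*s^3 - s^2 - 5*s - 6.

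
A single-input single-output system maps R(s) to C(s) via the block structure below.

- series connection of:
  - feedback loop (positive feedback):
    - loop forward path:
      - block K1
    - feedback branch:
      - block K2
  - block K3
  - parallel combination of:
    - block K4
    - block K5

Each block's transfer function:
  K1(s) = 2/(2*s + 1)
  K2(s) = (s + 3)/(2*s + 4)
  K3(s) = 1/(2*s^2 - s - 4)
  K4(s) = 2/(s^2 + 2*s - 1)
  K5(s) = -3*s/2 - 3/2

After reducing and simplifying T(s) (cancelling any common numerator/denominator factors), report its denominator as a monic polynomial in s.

The answer is s^6 + 7*s^5/2 - 3*s^4/2 - 49*s^3/4 - 3*s^2 + 23*s/4 - 1.

Reasoning:
(1) apply the feedback formula to K1, K2 -> (2*s + 4)/(2*s^2 + 4*s - 1)
(2) reduce the parallel group K4, K5 -> (-3*s^3 - 9*s^2 - 3*s + 7)/(2*s^2 + 4*s - 2)
(3) reduce the series chain [K1/(1-K1*K2)], K3, (K4+K5) -> (-3*s^4 - 15*s^3 - 21*s^2 + s + 14)/(4*s^6 + 14*s^5 - 6*s^4 - 49*s^3 - 12*s^2 + 23*s - 4)
Step 3 gives the fully reduced T(s), with no common factor left to cancel. The denominator's leading coefficient is 4, so divide each of its coefficients by 4 to get the monic form.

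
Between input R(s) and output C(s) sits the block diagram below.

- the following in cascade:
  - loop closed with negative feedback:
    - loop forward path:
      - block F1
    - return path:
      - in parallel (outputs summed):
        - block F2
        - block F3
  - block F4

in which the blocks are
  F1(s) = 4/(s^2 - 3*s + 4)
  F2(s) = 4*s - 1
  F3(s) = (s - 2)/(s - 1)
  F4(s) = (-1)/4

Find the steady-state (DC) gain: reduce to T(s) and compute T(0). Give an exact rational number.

[1] combine F2, F3 in parallel: (4*s^2 - 4*s - 1)/(s - 1)
[2] apply the feedback formula to F1, (F2+F3): (4*s - 4)/(s^3 + 12*s^2 - 9*s - 8)
[3] combine [F1/(1+F1*(F2+F3))], F4 in series: (1 - s)/(s^3 + 12*s^2 - 9*s - 8)
That last expression is T(s); at s = 0 only the constant terms survive, so T(0) = 1/(-8) = -1/8.

Hence the answer: -1/8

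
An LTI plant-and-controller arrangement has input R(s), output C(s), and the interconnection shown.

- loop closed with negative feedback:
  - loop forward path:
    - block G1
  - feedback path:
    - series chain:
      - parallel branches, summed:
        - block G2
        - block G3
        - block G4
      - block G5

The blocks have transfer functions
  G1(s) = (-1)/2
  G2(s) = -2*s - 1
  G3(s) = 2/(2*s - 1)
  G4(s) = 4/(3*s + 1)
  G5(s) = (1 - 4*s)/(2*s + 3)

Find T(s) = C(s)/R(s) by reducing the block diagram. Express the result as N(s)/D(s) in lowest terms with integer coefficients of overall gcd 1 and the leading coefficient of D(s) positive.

Step 1: parallel reduction of G2, G3, G4: (-12*s^3 - 4*s^2 + 17*s - 1)/(6*s^2 - s - 1)
Step 2: combine (G2+G3+G4), G5 in series: (48*s^4 + 4*s^3 - 72*s^2 + 21*s - 1)/(12*s^3 + 16*s^2 - 5*s - 3)
Step 3: apply the feedback formula to G1, ((G2+G3+G4)*G5) - this is the overall T(s), already in the required normalized form

Final answer: (12*s^3 + 16*s^2 - 5*s - 3)/(48*s^4 - 20*s^3 - 104*s^2 + 31*s + 5)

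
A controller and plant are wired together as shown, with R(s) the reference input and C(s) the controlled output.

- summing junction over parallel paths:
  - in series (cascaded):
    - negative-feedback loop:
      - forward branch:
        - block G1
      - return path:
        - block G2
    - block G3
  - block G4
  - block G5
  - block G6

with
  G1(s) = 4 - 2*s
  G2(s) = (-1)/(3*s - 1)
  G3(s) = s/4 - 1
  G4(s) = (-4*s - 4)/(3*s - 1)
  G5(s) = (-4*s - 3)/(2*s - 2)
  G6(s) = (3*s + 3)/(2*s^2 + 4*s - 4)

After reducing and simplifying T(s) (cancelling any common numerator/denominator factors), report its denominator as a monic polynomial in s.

Reducing step by step:

Step 1: close the feedback loop around G1, G2: (-6*s^2 + 14*s - 4)/(5*s - 5)
Step 2: series reduction of [G1/(1+G1*G2)], G3: (-3*s^3 + 19*s^2 - 30*s + 8)/(10*s - 10)
Step 3: add ([G1/(1+G1*G2)]*G3), G4, G5, G6 (parallel): (-9*s^6 + 42*s^5 - 71*s^4 - 464*s^3 + 508*s^2 - 9*s - 79)/(30*s^4 + 20*s^3 - 130*s^2 + 100*s - 20)
Step 3 gives the fully reduced T(s), with no common factor left to cancel. The denominator's leading coefficient is 30, so divide each of its coefficients by 30 to get the monic form.

Answer: s^4 + 2*s^3/3 - 13*s^2/3 + 10*s/3 - 2/3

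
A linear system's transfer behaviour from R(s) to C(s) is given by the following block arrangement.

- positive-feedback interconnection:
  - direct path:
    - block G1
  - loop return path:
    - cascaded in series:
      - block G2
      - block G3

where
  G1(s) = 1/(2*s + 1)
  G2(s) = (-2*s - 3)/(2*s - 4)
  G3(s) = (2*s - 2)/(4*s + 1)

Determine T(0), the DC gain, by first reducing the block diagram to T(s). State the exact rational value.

Step 1: reduce the series chain G2, G3 gives (-2*s^2 - s + 3)/(4*s^2 - 7*s - 2)
Step 2: close the feedback loop around G1, (G2*G3) gives (4*s^2 - 7*s - 2)/(8*s^3 - 8*s^2 - 10*s - 5)
The step-2 result is T(s). Setting s = 0: T(0) = -2/(-5) = 2/5.

Hence the answer: 2/5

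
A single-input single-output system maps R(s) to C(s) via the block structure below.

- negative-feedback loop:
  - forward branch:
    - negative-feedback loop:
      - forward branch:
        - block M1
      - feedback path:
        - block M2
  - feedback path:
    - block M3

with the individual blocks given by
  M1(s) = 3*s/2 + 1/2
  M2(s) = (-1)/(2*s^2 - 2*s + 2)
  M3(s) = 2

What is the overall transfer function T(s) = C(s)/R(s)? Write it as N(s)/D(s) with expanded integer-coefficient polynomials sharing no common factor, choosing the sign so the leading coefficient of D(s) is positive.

Step 1: close the feedback loop around M1, M2 -> (6*s^3 - 4*s^2 + 4*s + 2)/(4*s^2 - 7*s + 3)
Step 2: apply the feedback formula to [M1/(1+M1*M2)], M3 - this is the overall T(s), already in the required normalized form

Final answer: (6*s^3 - 4*s^2 + 4*s + 2)/(12*s^3 - 4*s^2 + s + 7)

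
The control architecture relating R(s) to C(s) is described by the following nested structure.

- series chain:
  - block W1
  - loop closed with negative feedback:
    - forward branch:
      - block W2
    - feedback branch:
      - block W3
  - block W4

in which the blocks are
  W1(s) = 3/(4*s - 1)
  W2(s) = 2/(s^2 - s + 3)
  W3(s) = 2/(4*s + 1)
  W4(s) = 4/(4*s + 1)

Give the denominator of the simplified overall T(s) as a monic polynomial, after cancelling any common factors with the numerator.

Step 1. reduce the feedback loop with forward W2 and return W3: (8*s + 2)/(4*s^3 - 3*s^2 + 11*s + 7)
Step 2. multiply W1, [W2/(1+W2*W3)], W4 (series): 24/(16*s^4 - 16*s^3 + 47*s^2 + 17*s - 7)
Step 2 gives the fully reduced T(s), with no common factor left to cancel. The denominator's leading coefficient is 16, so divide each of its coefficients by 16 to get the monic form.

Therefore the answer is s^4 - s^3 + 47*s^2/16 + 17*s/16 - 7/16.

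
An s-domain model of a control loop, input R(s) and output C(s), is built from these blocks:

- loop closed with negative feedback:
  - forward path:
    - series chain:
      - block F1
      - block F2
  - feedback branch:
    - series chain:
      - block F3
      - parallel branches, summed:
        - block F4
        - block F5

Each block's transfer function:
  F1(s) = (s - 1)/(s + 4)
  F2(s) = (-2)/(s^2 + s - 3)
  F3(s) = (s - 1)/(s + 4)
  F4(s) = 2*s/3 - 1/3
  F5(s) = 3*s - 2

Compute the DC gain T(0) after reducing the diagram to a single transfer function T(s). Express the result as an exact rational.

Step 1. series reduction of F1, F2: (2 - 2*s)/(s^3 + 5*s^2 + s - 12)
Step 2. sum the parallel branches F4, F5: 11*s/3 - 7/3
Step 3. series reduction of F3, (F4+F5): (11*s^2 - 18*s + 7)/(3*s + 12)
Step 4. feedback reduction of (F1*F2), (F3*(F4+F5)): (-6*s^2 - 18*s + 24)/(3*s^4 + 5*s^3 + 121*s^2 - 74*s - 130)
Step 4 gives the overall T(s). Then T(0) = 24/(-130) = -12/65.

Answer: -12/65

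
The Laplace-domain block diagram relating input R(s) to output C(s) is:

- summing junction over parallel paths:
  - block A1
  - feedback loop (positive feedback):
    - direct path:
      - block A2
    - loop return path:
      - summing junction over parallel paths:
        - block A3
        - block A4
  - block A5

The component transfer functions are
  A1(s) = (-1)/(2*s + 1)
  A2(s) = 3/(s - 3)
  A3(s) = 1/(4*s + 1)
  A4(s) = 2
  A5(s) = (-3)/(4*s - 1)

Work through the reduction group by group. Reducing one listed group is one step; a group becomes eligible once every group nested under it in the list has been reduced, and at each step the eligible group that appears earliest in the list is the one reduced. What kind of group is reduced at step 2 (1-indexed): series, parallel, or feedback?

Answer: feedback

Working:
Step 1: combine A3, A4 in parallel
Step 2: collapse the loop (A2 forward, (A3+A4) return)
Step 3: reduce the parallel group A1, [A2/(1-A2*(A3+A4))], A5
So the answer for step 2 is feedback.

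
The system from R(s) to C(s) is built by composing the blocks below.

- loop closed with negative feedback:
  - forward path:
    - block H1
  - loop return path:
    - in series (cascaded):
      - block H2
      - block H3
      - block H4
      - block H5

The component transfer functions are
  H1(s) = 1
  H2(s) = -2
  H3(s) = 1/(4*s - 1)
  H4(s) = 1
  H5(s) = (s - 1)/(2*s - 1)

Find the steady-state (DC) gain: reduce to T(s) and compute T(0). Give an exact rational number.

[1] multiply H2, H3, H4, H5 (series): (2 - 2*s)/(8*s^2 - 6*s + 1)
[2] feedback reduction of H1, (H2*H3*H4*H5): (8*s^2 - 6*s + 1)/(8*s^2 - 8*s + 3)
That last expression is T(s); at s = 0 only the constant terms survive, so T(0) = 1/3.

Final answer: 1/3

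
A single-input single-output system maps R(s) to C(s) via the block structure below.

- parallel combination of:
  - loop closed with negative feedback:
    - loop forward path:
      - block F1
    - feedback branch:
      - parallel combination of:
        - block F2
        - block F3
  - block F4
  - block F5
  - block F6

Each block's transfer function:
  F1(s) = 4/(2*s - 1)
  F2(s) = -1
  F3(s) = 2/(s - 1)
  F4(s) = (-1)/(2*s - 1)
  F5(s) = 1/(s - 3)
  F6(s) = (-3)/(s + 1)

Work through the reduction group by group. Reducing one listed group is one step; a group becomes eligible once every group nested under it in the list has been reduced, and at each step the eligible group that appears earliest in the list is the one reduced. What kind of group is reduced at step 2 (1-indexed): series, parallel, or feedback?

1. add F2, F3 (parallel)
2. apply the feedback formula to F1, (F2+F3)
3. reduce the parallel group [F1/(1+F1*(F2+F3))], F4, F5, F6
At step 2 the group reduced is feedback.

Hence the answer: feedback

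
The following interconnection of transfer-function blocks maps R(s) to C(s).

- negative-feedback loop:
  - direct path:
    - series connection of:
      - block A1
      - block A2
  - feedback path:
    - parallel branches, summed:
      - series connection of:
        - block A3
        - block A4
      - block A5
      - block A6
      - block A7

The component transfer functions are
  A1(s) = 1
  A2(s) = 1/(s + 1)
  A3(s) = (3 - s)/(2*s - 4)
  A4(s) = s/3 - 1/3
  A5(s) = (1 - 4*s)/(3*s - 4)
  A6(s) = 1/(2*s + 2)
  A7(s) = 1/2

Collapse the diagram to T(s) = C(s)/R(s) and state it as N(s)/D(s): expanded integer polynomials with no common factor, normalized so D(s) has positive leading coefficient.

The answer is (18*s^3 - 42*s^2 - 12*s + 48)/(15*s^4 - 26*s^3 - 45*s^2 + 29*s + 96).

Reasoning:
1. cascade A1, A2 = 1/(s + 1)
2. series reduction of A3, A4 = (-s^2 + 4*s - 3)/(6*s - 12)
3. combine (A3*A4), A5, A6, A7 in parallel = (-3*s^4 - 2*s^3 + 9*s^2 - 7*s + 48)/(18*s^3 - 42*s^2 - 12*s + 48)
4. feedback reduction of (A1*A2), ((A3*A4)+A5+A6+A7) - this is the overall T(s), already in the required normalized form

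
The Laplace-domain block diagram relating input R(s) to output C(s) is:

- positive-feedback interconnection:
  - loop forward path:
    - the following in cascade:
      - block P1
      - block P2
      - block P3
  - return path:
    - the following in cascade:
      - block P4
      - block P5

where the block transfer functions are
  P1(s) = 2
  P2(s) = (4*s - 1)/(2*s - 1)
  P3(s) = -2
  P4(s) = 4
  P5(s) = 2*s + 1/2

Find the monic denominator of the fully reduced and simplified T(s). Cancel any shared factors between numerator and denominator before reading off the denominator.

The answer is s^2 + s/64 - 9/128.

Reasoning:
Step 1. combine P1, P2, P3 in series = (4 - 16*s)/(2*s - 1)
Step 2. reduce the series chain P4, P5 = 8*s + 2
Step 3. apply the feedback formula to (P1*P2*P3), (P4*P5) = (4 - 16*s)/(128*s^2 + 2*s - 9)
That last expression is T(s), already simplified. Scaling its denominator by 1/128 (the reciprocal of the leading coefficient) yields the monic denominator.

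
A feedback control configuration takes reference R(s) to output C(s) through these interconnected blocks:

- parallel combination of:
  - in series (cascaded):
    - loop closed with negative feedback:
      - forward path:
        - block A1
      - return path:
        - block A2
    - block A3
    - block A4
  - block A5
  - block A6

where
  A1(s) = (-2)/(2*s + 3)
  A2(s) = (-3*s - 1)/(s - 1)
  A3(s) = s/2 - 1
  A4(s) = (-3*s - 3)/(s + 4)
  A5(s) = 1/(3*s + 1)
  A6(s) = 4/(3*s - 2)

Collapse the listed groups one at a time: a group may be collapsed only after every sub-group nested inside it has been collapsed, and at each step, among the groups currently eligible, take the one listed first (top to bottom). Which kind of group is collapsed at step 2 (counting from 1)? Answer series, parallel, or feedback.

(1) feedback reduction of A1, A2
(2) series reduction of [A1/(1+A1*A2)], A3, A4
(3) add ([A1/(1+A1*A2)]*A3*A4), A5, A6 (parallel)
Step 2 collapses a series group.

Answer: series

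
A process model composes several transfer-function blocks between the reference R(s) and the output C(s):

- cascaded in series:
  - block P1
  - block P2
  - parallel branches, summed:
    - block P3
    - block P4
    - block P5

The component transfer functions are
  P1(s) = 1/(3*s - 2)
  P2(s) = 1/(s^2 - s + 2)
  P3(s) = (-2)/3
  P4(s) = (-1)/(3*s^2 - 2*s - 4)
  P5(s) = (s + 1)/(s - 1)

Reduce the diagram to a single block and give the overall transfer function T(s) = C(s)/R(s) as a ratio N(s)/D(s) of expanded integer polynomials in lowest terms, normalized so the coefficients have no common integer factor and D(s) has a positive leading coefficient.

Reducing step by step:

1. reduce the parallel group P3, P4, P5 gives (3*s^3 + 13*s^2 - 17*s - 17)/(9*s^3 - 15*s^2 - 6*s + 12)
2. combine P1, P2, (P3+P4+P5) in series: this yields T(s), and no further normalization is needed

Answer: (3*s^3 + 13*s^2 - 17*s - 17)/(27*s^6 - 90*s^5 + 129*s^4 - 90*s^3 - 48*s^2 + 120*s - 48)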